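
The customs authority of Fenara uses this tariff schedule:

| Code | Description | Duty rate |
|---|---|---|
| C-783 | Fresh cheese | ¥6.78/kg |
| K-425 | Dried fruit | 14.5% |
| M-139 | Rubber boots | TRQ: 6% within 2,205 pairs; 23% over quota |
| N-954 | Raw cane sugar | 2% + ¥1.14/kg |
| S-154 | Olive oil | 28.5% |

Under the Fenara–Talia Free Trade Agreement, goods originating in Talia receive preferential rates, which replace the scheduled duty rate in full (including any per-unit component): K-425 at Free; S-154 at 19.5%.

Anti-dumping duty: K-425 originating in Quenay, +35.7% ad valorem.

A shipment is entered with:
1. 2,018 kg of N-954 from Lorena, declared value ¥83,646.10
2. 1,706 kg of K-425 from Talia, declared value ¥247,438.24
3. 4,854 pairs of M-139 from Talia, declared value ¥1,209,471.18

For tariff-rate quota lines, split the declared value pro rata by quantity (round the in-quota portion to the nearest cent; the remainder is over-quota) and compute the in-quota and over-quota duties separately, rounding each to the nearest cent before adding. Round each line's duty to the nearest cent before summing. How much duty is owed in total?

¥188,750.44

Line 1 (N-954, Lorena, 2,018 kg, ¥83,646.10):
Base rate for N-954 is 2% + ¥1.14/kg.
Duty = ¥83,646.10 × 2% + 2,018 × ¥1.14 = ¥3,973.44.
Line 2 (K-425, Talia, 1,706 kg, ¥247,438.24):
Base rate for K-425 is 14.5%.
Origin Talia qualifies under the Fenara–Talia agreement and K-425 is covered: preferential rate Free applies instead.
The additional-duty order on K-425 targets Quenay, not Talia; it does not apply.
Duty = ¥247,438.24 × 0% = ¥0.00.
Line 3 (M-139, Talia, 4,854 pairs, ¥1,209,471.18):
Code M-139 is under a tariff-rate quota (threshold 2,205 pairs). In-quota: 2,205 pairs at 6%; over-quota: 2,649 pairs at 23%.
Pro-rata value split: in-quota = ¥1,209,471.18 × 2,205/4,854 = ¥549,419.85; over-quota = ¥1,209,471.18 − ¥549,419.85 = ¥660,051.33.
In-quota duty = ¥549,419.85 × 6% = ¥32,965.19. Over-quota duty = ¥660,051.33 × 23% = ¥151,811.81.
Line duty = ¥32,965.19 + ¥151,811.81 = ¥184,777.00.
Total = ¥3,973.44 + ¥0.00 + ¥184,777.00 = ¥188,750.44.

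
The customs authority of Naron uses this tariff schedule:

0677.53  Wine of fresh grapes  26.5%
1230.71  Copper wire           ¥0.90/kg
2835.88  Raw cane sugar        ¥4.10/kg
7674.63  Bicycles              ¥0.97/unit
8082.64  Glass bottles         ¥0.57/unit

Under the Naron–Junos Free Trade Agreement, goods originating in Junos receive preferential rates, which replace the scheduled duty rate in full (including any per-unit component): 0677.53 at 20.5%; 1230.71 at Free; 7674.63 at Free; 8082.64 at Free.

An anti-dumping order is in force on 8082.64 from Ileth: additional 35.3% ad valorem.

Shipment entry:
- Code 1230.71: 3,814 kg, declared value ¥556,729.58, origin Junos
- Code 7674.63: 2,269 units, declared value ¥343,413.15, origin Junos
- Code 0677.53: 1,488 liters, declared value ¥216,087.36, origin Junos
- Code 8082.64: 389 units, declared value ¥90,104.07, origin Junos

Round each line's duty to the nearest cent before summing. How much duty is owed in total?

¥44,297.91

Line 1 (1230.71, Junos, 3,814 kg, ¥556,729.58):
Base rate for 1230.71 is ¥0.90/kg.
Origin Junos qualifies under the Naron–Junos agreement and 1230.71 is covered: preferential rate Free applies instead.
Duty = ¥556,729.58 × 0% = ¥0.00.
Line 2 (7674.63, Junos, 2,269 units, ¥343,413.15):
Base rate for 7674.63 is ¥0.97/unit.
Origin Junos qualifies under the Naron–Junos agreement and 7674.63 is covered: preferential rate Free applies instead.
Duty = ¥343,413.15 × 0% = ¥0.00.
Line 3 (0677.53, Junos, 1,488 liters, ¥216,087.36):
Base rate for 0677.53 is 26.5%.
Origin Junos qualifies under the Naron–Junos agreement and 0677.53 is covered: preferential rate 20.5% applies instead.
Duty = ¥216,087.36 × 20.5% = ¥44,297.91.
Line 4 (8082.64, Junos, 389 units, ¥90,104.07):
Base rate for 8082.64 is ¥0.57/unit.
Origin Junos qualifies under the Naron–Junos agreement and 8082.64 is covered: preferential rate Free applies instead.
The additional-duty order on 8082.64 targets Ileth, not Junos; it does not apply.
Duty = ¥90,104.07 × 0% = ¥0.00.
Total = ¥0.00 + ¥0.00 + ¥44,297.91 + ¥0.00 = ¥44,297.91.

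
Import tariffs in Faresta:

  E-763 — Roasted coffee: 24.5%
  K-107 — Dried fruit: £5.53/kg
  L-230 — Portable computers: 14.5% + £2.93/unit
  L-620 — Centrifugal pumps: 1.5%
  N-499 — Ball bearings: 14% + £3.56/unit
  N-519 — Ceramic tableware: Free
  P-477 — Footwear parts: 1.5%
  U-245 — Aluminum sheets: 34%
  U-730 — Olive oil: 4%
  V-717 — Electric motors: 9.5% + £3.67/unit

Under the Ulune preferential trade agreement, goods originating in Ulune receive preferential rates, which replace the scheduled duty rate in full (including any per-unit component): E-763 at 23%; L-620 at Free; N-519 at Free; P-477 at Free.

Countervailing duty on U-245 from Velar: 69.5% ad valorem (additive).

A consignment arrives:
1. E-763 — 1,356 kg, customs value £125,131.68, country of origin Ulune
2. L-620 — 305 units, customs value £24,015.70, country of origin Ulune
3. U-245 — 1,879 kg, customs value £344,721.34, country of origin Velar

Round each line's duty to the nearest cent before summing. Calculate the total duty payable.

£385,566.88

Line 1 (E-763, Ulune, 1,356 kg, £125,131.68):
Base rate for E-763 is 24.5%.
Origin Ulune qualifies under the Faresta–Ulune agreement and E-763 is covered: preferential rate 23% applies instead.
Duty = £125,131.68 × 23% = £28,780.29.
Line 2 (L-620, Ulune, 305 units, £24,015.70):
Base rate for L-620 is 1.5%.
Origin Ulune qualifies under the Faresta–Ulune agreement and L-620 is covered: preferential rate Free applies instead.
Duty = £24,015.70 × 0% = £0.00.
Line 3 (U-245, Velar, 1,879 kg, £344,721.34):
Base rate for U-245 is 34%.
Additional duty on U-245 from Velar: +69.5%. Applied ad valorem rate: 34% + 69.5% = 103.5%.
Duty = £344,721.34 × 103.5% = £356,786.59.
Total = £28,780.29 + £0.00 + £356,786.59 = £385,566.88.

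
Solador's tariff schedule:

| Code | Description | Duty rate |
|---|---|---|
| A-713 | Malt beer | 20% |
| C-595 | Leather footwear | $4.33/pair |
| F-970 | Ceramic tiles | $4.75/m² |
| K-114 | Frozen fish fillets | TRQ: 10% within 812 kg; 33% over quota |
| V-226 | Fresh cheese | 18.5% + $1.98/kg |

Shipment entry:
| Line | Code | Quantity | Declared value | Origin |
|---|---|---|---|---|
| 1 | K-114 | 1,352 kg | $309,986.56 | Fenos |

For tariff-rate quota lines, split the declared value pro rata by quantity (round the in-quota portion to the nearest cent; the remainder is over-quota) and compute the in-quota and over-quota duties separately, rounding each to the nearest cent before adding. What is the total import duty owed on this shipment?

$59,475.24

Line 1 (K-114, Fenos, 1,352 kg, $309,986.56):
Code K-114 is under a tariff-rate quota (threshold 812 kg). In-quota: 812 kg at 10%; over-quota: 540 kg at 33%.
Pro-rata value split: in-quota = $309,986.56 × 812/1,352 = $186,175.36; over-quota = $309,986.56 − $186,175.36 = $123,811.20.
In-quota duty = $186,175.36 × 10% = $18,617.54. Over-quota duty = $123,811.20 × 33% = $40,857.70.
Line duty = $18,617.54 + $40,857.70 = $59,475.24.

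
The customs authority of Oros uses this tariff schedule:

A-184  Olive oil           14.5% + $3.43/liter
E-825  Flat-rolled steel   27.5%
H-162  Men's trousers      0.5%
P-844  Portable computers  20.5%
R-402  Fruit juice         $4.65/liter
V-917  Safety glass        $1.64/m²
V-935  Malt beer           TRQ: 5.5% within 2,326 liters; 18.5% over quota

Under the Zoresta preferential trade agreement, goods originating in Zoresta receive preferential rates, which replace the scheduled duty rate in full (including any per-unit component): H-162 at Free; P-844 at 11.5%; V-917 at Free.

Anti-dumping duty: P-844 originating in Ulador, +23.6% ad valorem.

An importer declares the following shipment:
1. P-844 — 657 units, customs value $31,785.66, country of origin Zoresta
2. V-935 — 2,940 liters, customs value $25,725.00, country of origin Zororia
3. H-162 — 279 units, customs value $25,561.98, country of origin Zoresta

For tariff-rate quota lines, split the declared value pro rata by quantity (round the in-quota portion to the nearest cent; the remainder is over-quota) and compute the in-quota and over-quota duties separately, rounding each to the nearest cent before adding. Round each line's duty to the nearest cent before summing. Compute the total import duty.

Line 1 (P-844, Zoresta, 657 units, $31,785.66):
Base rate for P-844 is 20.5%.
Origin Zoresta qualifies under the Oros–Zoresta agreement and P-844 is covered: preferential rate 11.5% applies instead.
The additional-duty order on P-844 targets Ulador, not Zoresta; it does not apply.
Duty = $31,785.66 × 11.5% = $3,655.35.
Line 2 (V-935, Zororia, 2,940 liters, $25,725.00):
Code V-935 is under a tariff-rate quota (threshold 2,326 liters). In-quota: 2,326 liters at 5.5%; over-quota: 614 liters at 18.5%.
Pro-rata value split: in-quota = $25,725.00 × 2,326/2,940 = $20,352.50; over-quota = $25,725.00 − $20,352.50 = $5,372.50.
In-quota duty = $20,352.50 × 5.5% = $1,119.39. Over-quota duty = $5,372.50 × 18.5% = $993.91.
Line duty = $1,119.39 + $993.91 = $2,113.30.
Line 3 (H-162, Zoresta, 279 units, $25,561.98):
Base rate for H-162 is 0.5%.
Origin Zoresta qualifies under the Oros–Zoresta agreement and H-162 is covered: preferential rate Free applies instead.
Duty = $25,561.98 × 0% = $0.00.
Total = $3,655.35 + $2,113.30 + $0.00 = $5,768.65.

$5,768.65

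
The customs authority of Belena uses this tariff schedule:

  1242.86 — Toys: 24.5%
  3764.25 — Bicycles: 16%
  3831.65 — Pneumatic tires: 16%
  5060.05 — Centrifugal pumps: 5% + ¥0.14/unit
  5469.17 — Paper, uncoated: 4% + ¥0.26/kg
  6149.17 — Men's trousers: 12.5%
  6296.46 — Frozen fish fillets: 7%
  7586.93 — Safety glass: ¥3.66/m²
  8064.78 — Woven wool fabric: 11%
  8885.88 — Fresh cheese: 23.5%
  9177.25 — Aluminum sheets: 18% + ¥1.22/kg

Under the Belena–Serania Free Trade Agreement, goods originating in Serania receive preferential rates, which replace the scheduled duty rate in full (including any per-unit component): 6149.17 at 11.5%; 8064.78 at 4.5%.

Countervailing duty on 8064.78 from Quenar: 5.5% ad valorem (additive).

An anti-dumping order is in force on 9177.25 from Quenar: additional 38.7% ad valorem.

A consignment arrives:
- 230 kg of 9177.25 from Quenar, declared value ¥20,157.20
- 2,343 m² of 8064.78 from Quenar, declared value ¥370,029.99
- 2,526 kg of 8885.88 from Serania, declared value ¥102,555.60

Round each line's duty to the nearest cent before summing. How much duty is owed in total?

¥96,865.25

Line 1 (9177.25, Quenar, 230 kg, ¥20,157.20):
Base rate for 9177.25 is 18% + ¥1.22/kg.
Additional duty on 9177.25 from Quenar: +38.7%. Applied ad valorem rate: 18% + 38.7% = 56.7%.
Duty = ¥20,157.20 × 56.7% + 230 × ¥1.22 = ¥11,709.73.
Line 2 (8064.78, Quenar, 2,343 m², ¥370,029.99):
Base rate for 8064.78 is 11%.
8064.78 has an FTA preferential rate, but origin Quenar is not Serania; base rate stands.
Additional duty on 8064.78 from Quenar: +5.5%. Applied ad valorem rate: 11% + 5.5% = 16.5%.
Duty = ¥370,029.99 × 16.5% = ¥61,054.95.
Line 3 (8885.88, Serania, 2,526 kg, ¥102,555.60):
Base rate for 8885.88 is 23.5%.
Origin Serania is the FTA partner but 8885.88 is not on the preference list; base rate stands.
Duty = ¥102,555.60 × 23.5% = ¥24,100.57.
Total = ¥11,709.73 + ¥61,054.95 + ¥24,100.57 = ¥96,865.25.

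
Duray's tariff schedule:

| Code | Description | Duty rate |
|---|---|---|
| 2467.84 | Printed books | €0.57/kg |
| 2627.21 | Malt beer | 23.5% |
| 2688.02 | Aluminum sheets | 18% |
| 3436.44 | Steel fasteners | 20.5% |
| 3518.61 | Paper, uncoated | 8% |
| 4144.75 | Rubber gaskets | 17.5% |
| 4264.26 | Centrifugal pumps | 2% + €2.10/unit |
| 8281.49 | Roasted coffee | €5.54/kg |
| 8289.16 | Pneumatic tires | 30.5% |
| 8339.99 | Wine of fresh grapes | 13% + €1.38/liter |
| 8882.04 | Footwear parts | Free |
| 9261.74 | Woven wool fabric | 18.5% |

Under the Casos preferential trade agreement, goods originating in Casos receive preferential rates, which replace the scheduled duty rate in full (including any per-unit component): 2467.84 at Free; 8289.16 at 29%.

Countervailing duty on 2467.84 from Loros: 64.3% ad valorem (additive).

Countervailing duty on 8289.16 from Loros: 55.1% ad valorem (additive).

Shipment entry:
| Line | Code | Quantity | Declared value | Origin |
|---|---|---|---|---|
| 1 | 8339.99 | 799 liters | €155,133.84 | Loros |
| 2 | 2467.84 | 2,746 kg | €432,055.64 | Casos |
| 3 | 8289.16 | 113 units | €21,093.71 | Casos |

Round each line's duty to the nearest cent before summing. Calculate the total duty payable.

€27,387.20

Line 1 (8339.99, Loros, 799 liters, €155,133.84):
Base rate for 8339.99 is 13% + €1.38/liter.
Duty = €155,133.84 × 13% + 799 × €1.38 = €21,270.02.
Line 2 (2467.84, Casos, 2,746 kg, €432,055.64):
Base rate for 2467.84 is €0.57/kg.
Origin Casos qualifies under the Duray–Casos agreement and 2467.84 is covered: preferential rate Free applies instead.
The additional-duty order on 2467.84 targets Loros, not Casos; it does not apply.
Duty = €432,055.64 × 0% = €0.00.
Line 3 (8289.16, Casos, 113 units, €21,093.71):
Base rate for 8289.16 is 30.5%.
Origin Casos qualifies under the Duray–Casos agreement and 8289.16 is covered: preferential rate 29% applies instead.
The additional-duty order on 8289.16 targets Loros, not Casos; it does not apply.
Duty = €21,093.71 × 29% = €6,117.18.
Total = €21,270.02 + €0.00 + €6,117.18 = €27,387.20.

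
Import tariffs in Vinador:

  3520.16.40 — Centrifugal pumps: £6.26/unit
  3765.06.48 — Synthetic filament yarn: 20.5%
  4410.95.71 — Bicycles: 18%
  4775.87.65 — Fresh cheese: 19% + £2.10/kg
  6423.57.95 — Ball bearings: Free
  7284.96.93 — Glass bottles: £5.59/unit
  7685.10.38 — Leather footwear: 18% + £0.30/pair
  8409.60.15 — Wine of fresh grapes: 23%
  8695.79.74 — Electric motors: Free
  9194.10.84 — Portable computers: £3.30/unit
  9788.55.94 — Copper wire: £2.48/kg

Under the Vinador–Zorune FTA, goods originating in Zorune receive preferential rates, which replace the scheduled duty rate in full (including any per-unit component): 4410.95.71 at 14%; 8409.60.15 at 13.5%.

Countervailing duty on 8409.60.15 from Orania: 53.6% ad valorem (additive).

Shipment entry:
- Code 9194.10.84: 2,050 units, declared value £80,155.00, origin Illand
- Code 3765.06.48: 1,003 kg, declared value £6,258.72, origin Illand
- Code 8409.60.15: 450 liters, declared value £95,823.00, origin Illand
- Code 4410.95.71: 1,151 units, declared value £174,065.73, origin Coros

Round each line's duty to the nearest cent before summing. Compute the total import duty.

Line 1 (9194.10.84, Illand, 2,050 units, £80,155.00):
Base rate for 9194.10.84 is £3.30/unit.
Duty = 2,050 × £3.30 = £6,765.00.
Line 2 (3765.06.48, Illand, 1,003 kg, £6,258.72):
Base rate for 3765.06.48 is 20.5%.
Duty = £6,258.72 × 20.5% = £1,283.04.
Line 3 (8409.60.15, Illand, 450 liters, £95,823.00):
Base rate for 8409.60.15 is 23%.
8409.60.15 has an FTA preferential rate, but origin Illand is not Zorune; base rate stands.
The additional-duty order on 8409.60.15 targets Orania, not Illand; it does not apply.
Duty = £95,823.00 × 23% = £22,039.29.
Line 4 (4410.95.71, Coros, 1,151 units, £174,065.73):
Base rate for 4410.95.71 is 18%.
4410.95.71 has an FTA preferential rate, but origin Coros is not Zorune; base rate stands.
Duty = £174,065.73 × 18% = £31,331.83.
Total = £6,765.00 + £1,283.04 + £22,039.29 + £31,331.83 = £61,419.16.

£61,419.16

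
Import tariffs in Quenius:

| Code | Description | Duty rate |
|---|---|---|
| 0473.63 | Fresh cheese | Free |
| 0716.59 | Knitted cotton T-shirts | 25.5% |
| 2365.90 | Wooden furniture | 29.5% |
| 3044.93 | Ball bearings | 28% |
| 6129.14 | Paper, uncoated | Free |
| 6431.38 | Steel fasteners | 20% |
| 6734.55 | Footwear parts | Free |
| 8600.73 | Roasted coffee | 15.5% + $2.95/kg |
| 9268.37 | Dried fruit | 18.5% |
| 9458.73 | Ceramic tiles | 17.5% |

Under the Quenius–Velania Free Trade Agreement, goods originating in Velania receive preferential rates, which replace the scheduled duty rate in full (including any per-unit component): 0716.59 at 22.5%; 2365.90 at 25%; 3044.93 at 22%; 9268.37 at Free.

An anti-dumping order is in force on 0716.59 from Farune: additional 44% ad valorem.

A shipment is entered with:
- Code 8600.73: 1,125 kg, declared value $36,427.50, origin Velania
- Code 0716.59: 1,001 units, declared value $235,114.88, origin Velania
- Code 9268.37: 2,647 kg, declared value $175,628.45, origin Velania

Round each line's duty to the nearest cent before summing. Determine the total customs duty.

Line 1 (8600.73, Velania, 1,125 kg, $36,427.50):
Base rate for 8600.73 is 15.5% + $2.95/kg.
Origin Velania is the FTA partner but 8600.73 is not on the preference list; base rate stands.
Duty = $36,427.50 × 15.5% + 1,125 × $2.95 = $8,965.01.
Line 2 (0716.59, Velania, 1,001 units, $235,114.88):
Base rate for 0716.59 is 25.5%.
Origin Velania qualifies under the Quenius–Velania agreement and 0716.59 is covered: preferential rate 22.5% applies instead.
The additional-duty order on 0716.59 targets Farune, not Velania; it does not apply.
Duty = $235,114.88 × 22.5% = $52,900.85.
Line 3 (9268.37, Velania, 2,647 kg, $175,628.45):
Base rate for 9268.37 is 18.5%.
Origin Velania qualifies under the Quenius–Velania agreement and 9268.37 is covered: preferential rate Free applies instead.
Duty = $175,628.45 × 0% = $0.00.
Total = $8,965.01 + $52,900.85 + $0.00 = $61,865.86.

$61,865.86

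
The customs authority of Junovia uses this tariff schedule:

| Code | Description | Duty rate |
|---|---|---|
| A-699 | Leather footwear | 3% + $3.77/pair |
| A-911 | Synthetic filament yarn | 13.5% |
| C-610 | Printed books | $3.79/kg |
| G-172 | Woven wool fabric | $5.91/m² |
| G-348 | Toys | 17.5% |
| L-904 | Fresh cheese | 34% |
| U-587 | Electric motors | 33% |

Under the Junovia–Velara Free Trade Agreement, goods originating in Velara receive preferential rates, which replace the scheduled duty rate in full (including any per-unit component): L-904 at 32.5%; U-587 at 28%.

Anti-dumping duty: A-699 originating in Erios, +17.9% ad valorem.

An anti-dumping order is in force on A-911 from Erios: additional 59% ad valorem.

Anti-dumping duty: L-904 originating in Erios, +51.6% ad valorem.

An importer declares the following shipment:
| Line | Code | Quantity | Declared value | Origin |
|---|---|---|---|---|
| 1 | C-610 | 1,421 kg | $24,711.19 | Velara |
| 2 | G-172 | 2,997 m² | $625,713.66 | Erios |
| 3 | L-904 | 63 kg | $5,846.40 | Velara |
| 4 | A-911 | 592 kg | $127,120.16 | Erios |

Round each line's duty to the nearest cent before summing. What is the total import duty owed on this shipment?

$117,160.06

Line 1 (C-610, Velara, 1,421 kg, $24,711.19):
Base rate for C-610 is $3.79/kg.
Origin Velara is the FTA partner but C-610 is not on the preference list; base rate stands.
Duty = 1,421 × $3.79 = $5,385.59.
Line 2 (G-172, Erios, 2,997 m², $625,713.66):
Base rate for G-172 is $5.91/m².
Duty = 2,997 × $5.91 = $17,712.27.
Line 3 (L-904, Velara, 63 kg, $5,846.40):
Base rate for L-904 is 34%.
Origin Velara qualifies under the Junovia–Velara agreement and L-904 is covered: preferential rate 32.5% applies instead.
The additional-duty order on L-904 targets Erios, not Velara; it does not apply.
Duty = $5,846.40 × 32.5% = $1,900.08.
Line 4 (A-911, Erios, 592 kg, $127,120.16):
Base rate for A-911 is 13.5%.
Additional duty on A-911 from Erios: +59%. Applied ad valorem rate: 13.5% + 59% = 72.5%.
Duty = $127,120.16 × 72.5% = $92,162.12.
Total = $5,385.59 + $17,712.27 + $1,900.08 + $92,162.12 = $117,160.06.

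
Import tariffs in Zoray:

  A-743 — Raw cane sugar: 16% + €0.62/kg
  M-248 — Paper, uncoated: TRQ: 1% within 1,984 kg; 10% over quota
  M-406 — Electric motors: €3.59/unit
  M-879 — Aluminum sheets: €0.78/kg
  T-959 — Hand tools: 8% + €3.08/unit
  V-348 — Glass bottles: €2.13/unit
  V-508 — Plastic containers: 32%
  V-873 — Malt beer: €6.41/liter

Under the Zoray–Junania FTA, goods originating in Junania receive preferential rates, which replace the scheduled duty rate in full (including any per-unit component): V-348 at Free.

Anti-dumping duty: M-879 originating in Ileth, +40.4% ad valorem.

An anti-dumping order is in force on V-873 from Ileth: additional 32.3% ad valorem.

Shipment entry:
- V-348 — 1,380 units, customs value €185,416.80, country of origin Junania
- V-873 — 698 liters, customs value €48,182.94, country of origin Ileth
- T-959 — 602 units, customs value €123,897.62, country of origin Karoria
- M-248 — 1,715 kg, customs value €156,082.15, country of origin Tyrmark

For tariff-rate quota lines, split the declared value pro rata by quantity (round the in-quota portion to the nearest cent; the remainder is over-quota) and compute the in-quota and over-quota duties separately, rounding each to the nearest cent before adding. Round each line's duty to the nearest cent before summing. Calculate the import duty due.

€33,364.06

Line 1 (V-348, Junania, 1,380 units, €185,416.80):
Base rate for V-348 is €2.13/unit.
Origin Junania qualifies under the Zoray–Junania agreement and V-348 is covered: preferential rate Free applies instead.
Duty = €185,416.80 × 0% = €0.00.
Line 2 (V-873, Ileth, 698 liters, €48,182.94):
Base rate for V-873 is €6.41/liter.
Additional duty on V-873 from Ileth: +32.3% ad valorem. Applied ad valorem rate = 32.3%.
Duty = €48,182.94 × 32.3% + 698 × €6.41 = €20,037.27.
Line 3 (T-959, Karoria, 602 units, €123,897.62):
Base rate for T-959 is 8% + €3.08/unit.
Duty = €123,897.62 × 8% + 602 × €3.08 = €11,765.97.
Line 4 (M-248, Tyrmark, 1,715 kg, €156,082.15):
Code M-248 is under a tariff-rate quota (threshold 1,984 kg). Quantity 1,715 kg is within the quota, so the in-quota rate 1% applies to the full value.
Duty = €156,082.15 × 1% = €1,560.82.
Total = €0.00 + €20,037.27 + €11,765.97 + €1,560.82 = €33,364.06.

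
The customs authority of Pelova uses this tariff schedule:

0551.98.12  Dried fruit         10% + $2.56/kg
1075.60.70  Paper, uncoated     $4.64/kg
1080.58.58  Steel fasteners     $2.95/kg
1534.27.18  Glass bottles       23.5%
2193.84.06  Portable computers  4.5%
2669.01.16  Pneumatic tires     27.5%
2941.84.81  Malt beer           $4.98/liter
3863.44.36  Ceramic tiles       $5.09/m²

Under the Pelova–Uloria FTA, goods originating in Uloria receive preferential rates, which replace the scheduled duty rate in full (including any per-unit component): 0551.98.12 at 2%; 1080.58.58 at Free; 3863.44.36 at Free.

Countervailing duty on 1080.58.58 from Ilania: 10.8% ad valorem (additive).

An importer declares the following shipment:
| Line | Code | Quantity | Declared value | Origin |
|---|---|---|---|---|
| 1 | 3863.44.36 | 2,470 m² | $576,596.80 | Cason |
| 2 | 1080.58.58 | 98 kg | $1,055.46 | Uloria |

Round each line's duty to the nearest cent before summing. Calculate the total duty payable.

$12,572.30

Line 1 (3863.44.36, Cason, 2,470 m², $576,596.80):
Base rate for 3863.44.36 is $5.09/m².
3863.44.36 has an FTA preferential rate, but origin Cason is not Uloria; base rate stands.
Duty = 2,470 × $5.09 = $12,572.30.
Line 2 (1080.58.58, Uloria, 98 kg, $1,055.46):
Base rate for 1080.58.58 is $2.95/kg.
Origin Uloria qualifies under the Pelova–Uloria agreement and 1080.58.58 is covered: preferential rate Free applies instead.
The additional-duty order on 1080.58.58 targets Ilania, not Uloria; it does not apply.
Duty = $1,055.46 × 0% = $0.00.
Total = $12,572.30 + $0.00 = $12,572.30.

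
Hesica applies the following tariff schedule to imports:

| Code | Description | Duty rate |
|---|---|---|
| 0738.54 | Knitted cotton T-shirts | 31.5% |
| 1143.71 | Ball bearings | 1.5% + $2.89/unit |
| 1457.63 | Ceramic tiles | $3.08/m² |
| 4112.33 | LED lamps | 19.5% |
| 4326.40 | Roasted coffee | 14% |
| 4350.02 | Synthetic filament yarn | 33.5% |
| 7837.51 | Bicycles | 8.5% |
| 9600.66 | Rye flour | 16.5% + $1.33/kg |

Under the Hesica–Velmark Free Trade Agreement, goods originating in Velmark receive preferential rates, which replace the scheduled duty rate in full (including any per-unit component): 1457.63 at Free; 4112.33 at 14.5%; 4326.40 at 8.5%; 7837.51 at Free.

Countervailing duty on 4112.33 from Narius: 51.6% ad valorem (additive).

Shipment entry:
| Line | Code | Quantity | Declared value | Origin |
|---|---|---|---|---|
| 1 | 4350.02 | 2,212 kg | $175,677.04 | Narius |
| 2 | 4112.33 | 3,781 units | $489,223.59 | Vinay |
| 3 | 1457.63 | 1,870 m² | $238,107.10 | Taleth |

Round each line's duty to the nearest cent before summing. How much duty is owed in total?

$160,010.01

Line 1 (4350.02, Narius, 2,212 kg, $175,677.04):
Base rate for 4350.02 is 33.5%.
Duty = $175,677.04 × 33.5% = $58,851.81.
Line 2 (4112.33, Vinay, 3,781 units, $489,223.59):
Base rate for 4112.33 is 19.5%.
4112.33 has an FTA preferential rate, but origin Vinay is not Velmark; base rate stands.
The additional-duty order on 4112.33 targets Narius, not Vinay; it does not apply.
Duty = $489,223.59 × 19.5% = $95,398.60.
Line 3 (1457.63, Taleth, 1,870 m², $238,107.10):
Base rate for 1457.63 is $3.08/m².
1457.63 has an FTA preferential rate, but origin Taleth is not Velmark; base rate stands.
Duty = 1,870 × $3.08 = $5,759.60.
Total = $58,851.81 + $95,398.60 + $5,759.60 = $160,010.01.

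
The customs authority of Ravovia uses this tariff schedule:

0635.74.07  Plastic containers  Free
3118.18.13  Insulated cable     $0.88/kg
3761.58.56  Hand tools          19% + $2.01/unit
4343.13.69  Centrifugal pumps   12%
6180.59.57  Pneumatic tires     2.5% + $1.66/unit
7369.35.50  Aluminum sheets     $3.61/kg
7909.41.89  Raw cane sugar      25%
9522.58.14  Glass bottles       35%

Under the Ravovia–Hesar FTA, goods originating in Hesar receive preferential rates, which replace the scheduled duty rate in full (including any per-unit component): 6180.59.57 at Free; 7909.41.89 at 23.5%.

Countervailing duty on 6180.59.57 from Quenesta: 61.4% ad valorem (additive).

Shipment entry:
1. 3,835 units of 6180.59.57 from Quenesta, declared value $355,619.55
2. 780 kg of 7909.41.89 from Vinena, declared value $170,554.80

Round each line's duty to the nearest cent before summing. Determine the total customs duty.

Line 1 (6180.59.57, Quenesta, 3,835 units, $355,619.55):
Base rate for 6180.59.57 is 2.5% + $1.66/unit.
6180.59.57 has an FTA preferential rate, but origin Quenesta is not Hesar; base rate stands.
Additional duty on 6180.59.57 from Quenesta: +61.4%. Applied ad valorem rate: 2.5% + 61.4% = 63.9%.
Duty = $355,619.55 × 63.9% + 3,835 × $1.66 = $233,606.99.
Line 2 (7909.41.89, Vinena, 780 kg, $170,554.80):
Base rate for 7909.41.89 is 25%.
7909.41.89 has an FTA preferential rate, but origin Vinena is not Hesar; base rate stands.
Duty = $170,554.80 × 25% = $42,638.70.
Total = $233,606.99 + $42,638.70 = $276,245.69.

$276,245.69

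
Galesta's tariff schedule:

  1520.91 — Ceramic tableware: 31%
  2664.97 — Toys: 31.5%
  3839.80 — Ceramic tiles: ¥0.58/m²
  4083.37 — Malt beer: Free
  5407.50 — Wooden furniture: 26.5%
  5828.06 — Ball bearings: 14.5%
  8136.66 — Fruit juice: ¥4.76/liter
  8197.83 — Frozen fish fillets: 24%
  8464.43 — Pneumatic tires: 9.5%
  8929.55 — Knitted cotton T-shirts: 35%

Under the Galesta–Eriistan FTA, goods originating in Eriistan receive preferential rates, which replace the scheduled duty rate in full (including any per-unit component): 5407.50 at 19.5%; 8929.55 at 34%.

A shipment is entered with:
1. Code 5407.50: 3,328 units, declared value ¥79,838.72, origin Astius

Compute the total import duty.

Line 1 (5407.50, Astius, 3,328 units, ¥79,838.72):
Base rate for 5407.50 is 26.5%.
5407.50 has an FTA preferential rate, but origin Astius is not Eriistan; base rate stands.
Duty = ¥79,838.72 × 26.5% = ¥21,157.26.

¥21,157.26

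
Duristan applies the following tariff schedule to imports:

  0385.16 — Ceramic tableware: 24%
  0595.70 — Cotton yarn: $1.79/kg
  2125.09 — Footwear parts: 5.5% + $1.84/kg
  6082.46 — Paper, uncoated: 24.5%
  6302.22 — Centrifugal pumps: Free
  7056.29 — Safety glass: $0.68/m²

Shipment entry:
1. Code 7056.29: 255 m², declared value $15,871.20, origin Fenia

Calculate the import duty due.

$173.40

Line 1 (7056.29, Fenia, 255 m², $15,871.20):
Base rate for 7056.29 is $0.68/m².
Duty = 255 × $0.68 = $173.40.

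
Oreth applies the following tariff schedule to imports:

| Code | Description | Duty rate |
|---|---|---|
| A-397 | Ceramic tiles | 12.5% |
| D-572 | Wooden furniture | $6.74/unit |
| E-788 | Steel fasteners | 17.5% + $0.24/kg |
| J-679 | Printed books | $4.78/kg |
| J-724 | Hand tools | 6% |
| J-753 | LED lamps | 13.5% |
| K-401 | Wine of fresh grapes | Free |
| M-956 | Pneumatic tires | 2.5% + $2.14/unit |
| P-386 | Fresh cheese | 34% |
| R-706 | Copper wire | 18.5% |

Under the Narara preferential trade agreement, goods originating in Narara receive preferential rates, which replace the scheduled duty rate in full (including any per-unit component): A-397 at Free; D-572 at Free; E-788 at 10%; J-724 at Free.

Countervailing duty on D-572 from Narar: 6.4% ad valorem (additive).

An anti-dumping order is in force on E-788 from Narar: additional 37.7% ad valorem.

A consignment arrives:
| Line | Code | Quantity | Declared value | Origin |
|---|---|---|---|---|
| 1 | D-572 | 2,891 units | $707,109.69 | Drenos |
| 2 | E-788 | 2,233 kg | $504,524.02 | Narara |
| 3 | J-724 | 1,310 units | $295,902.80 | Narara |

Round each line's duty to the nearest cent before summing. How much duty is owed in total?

Line 1 (D-572, Drenos, 2,891 units, $707,109.69):
Base rate for D-572 is $6.74/unit.
D-572 has an FTA preferential rate, but origin Drenos is not Narara; base rate stands.
The additional-duty order on D-572 targets Narar, not Drenos; it does not apply.
Duty = 2,891 × $6.74 = $19,485.34.
Line 2 (E-788, Narara, 2,233 kg, $504,524.02):
Base rate for E-788 is 17.5% + $0.24/kg.
Origin Narara qualifies under the Oreth–Narara agreement and E-788 is covered: preferential rate 10% applies instead.
The additional-duty order on E-788 targets Narar, not Narara; it does not apply.
Duty = $504,524.02 × 10% = $50,452.40.
Line 3 (J-724, Narara, 1,310 units, $295,902.80):
Base rate for J-724 is 6%.
Origin Narara qualifies under the Oreth–Narara agreement and J-724 is covered: preferential rate Free applies instead.
Duty = $295,902.80 × 0% = $0.00.
Total = $19,485.34 + $50,452.40 + $0.00 = $69,937.74.

$69,937.74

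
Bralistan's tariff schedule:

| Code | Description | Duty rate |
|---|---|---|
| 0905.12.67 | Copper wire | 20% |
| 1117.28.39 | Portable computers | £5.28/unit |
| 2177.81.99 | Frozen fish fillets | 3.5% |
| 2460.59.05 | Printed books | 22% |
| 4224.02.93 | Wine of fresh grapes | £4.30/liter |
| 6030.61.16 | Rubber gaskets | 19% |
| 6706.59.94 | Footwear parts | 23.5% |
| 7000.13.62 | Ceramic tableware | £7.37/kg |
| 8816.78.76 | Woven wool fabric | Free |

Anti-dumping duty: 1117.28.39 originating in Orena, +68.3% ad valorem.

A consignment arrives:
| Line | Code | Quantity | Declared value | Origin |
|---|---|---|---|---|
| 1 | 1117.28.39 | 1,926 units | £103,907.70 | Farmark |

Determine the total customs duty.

Line 1 (1117.28.39, Farmark, 1,926 units, £103,907.70):
Base rate for 1117.28.39 is £5.28/unit.
The additional-duty order on 1117.28.39 targets Orena, not Farmark; it does not apply.
Duty = 1,926 × £5.28 = £10,169.28.

£10,169.28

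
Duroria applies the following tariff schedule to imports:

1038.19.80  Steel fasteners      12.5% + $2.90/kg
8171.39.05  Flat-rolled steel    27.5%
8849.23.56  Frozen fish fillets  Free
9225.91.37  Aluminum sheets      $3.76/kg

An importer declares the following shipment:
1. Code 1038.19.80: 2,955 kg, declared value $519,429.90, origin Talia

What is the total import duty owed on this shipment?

Line 1 (1038.19.80, Talia, 2,955 kg, $519,429.90):
Base rate for 1038.19.80 is 12.5% + $2.90/kg.
Duty = $519,429.90 × 12.5% + 2,955 × $2.90 = $73,498.24.

$73,498.24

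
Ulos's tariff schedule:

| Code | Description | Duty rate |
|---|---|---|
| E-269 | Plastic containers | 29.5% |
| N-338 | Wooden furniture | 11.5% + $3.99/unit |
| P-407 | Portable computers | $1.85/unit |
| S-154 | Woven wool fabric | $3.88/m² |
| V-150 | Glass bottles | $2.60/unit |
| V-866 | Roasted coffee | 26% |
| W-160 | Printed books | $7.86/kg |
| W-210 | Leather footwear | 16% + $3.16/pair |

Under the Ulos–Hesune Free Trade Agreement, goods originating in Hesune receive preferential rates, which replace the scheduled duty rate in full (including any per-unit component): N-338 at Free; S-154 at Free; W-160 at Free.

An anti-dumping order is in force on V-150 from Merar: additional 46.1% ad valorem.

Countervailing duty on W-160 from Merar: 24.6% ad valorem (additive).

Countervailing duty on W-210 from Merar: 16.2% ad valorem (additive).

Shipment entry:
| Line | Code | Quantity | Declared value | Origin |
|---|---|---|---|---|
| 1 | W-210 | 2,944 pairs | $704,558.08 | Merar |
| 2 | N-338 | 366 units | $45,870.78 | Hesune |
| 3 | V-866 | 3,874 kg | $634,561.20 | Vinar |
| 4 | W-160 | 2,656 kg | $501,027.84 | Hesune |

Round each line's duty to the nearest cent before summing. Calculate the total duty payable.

Line 1 (W-210, Merar, 2,944 pairs, $704,558.08):
Base rate for W-210 is 16% + $3.16/pair.
Additional duty on W-210 from Merar: +16.2%. Applied ad valorem rate: 16% + 16.2% = 32.2%.
Duty = $704,558.08 × 32.2% + 2,944 × $3.16 = $236,170.74.
Line 2 (N-338, Hesune, 366 units, $45,870.78):
Base rate for N-338 is 11.5% + $3.99/unit.
Origin Hesune qualifies under the Ulos–Hesune agreement and N-338 is covered: preferential rate Free applies instead.
Duty = $45,870.78 × 0% = $0.00.
Line 3 (V-866, Vinar, 3,874 kg, $634,561.20):
Base rate for V-866 is 26%.
Duty = $634,561.20 × 26% = $164,985.91.
Line 4 (W-160, Hesune, 2,656 kg, $501,027.84):
Base rate for W-160 is $7.86/kg.
Origin Hesune qualifies under the Ulos–Hesune agreement and W-160 is covered: preferential rate Free applies instead.
The additional-duty order on W-160 targets Merar, not Hesune; it does not apply.
Duty = $501,027.84 × 0% = $0.00.
Total = $236,170.74 + $0.00 + $164,985.91 + $0.00 = $401,156.65.

$401,156.65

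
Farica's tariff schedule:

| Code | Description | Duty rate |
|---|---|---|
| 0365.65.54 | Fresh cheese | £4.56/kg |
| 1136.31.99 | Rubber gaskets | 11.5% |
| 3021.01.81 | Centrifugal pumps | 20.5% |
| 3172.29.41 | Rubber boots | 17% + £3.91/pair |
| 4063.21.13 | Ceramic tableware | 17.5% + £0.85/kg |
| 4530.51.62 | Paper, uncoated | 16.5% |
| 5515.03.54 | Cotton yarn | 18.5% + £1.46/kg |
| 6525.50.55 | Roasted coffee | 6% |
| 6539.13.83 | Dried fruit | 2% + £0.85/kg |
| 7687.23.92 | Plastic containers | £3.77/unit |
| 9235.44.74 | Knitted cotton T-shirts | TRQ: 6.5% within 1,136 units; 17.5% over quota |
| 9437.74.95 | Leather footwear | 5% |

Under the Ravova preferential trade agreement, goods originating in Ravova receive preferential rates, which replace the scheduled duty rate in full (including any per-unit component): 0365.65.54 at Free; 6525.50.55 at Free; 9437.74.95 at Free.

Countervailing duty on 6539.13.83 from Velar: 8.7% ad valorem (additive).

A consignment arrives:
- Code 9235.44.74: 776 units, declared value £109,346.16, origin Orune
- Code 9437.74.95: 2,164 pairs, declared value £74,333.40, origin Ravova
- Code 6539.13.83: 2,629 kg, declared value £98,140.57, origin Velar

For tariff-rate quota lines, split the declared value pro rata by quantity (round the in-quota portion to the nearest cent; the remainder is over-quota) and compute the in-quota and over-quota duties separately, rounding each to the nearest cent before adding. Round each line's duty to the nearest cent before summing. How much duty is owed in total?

Line 1 (9235.44.74, Orune, 776 units, £109,346.16):
Code 9235.44.74 is under a tariff-rate quota (threshold 1,136 units). Quantity 776 units is within the quota, so the in-quota rate 6.5% applies to the full value.
Duty = £109,346.16 × 6.5% = £7,107.50.
Line 2 (9437.74.95, Ravova, 2,164 pairs, £74,333.40):
Base rate for 9437.74.95 is 5%.
Origin Ravova qualifies under the Farica–Ravova agreement and 9437.74.95 is covered: preferential rate Free applies instead.
Duty = £74,333.40 × 0% = £0.00.
Line 3 (6539.13.83, Velar, 2,629 kg, £98,140.57):
Base rate for 6539.13.83 is 2% + £0.85/kg.
Additional duty on 6539.13.83 from Velar: +8.7%. Applied ad valorem rate: 2% + 8.7% = 10.7%.
Duty = £98,140.57 × 10.7% + 2,629 × £0.85 = £12,735.69.
Total = £7,107.50 + £0.00 + £12,735.69 = £19,843.19.

£19,843.19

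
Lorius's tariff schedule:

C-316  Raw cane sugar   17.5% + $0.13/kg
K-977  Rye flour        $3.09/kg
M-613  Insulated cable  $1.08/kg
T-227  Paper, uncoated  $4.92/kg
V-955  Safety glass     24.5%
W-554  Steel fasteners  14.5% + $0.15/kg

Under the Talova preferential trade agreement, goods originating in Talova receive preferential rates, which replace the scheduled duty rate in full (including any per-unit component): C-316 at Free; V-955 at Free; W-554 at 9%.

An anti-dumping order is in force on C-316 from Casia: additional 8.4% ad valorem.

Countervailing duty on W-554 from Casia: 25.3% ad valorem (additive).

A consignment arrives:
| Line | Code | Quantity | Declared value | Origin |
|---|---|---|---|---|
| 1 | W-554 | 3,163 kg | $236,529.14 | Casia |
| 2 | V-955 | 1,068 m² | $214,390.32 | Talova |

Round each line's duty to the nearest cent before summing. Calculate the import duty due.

$94,613.05

Line 1 (W-554, Casia, 3,163 kg, $236,529.14):
Base rate for W-554 is 14.5% + $0.15/kg.
W-554 has an FTA preferential rate, but origin Casia is not Talova; base rate stands.
Additional duty on W-554 from Casia: +25.3%. Applied ad valorem rate: 14.5% + 25.3% = 39.8%.
Duty = $236,529.14 × 39.8% + 3,163 × $0.15 = $94,613.05.
Line 2 (V-955, Talova, 1,068 m², $214,390.32):
Base rate for V-955 is 24.5%.
Origin Talova qualifies under the Lorius–Talova agreement and V-955 is covered: preferential rate Free applies instead.
Duty = $214,390.32 × 0% = $0.00.
Total = $94,613.05 + $0.00 = $94,613.05.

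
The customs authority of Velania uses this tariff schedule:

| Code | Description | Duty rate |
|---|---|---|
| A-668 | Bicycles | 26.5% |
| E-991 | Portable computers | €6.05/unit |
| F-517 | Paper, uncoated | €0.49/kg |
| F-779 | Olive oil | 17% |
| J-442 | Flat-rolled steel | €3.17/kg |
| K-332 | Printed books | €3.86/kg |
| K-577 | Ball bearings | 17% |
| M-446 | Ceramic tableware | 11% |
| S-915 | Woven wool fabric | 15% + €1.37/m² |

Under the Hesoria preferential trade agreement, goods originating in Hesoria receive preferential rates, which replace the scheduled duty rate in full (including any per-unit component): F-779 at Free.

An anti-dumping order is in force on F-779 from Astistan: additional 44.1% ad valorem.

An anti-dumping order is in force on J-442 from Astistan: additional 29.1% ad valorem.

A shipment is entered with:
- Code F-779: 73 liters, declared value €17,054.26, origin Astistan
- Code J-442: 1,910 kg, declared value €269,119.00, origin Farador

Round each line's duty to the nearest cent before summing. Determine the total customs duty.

€16,474.85

Line 1 (F-779, Astistan, 73 liters, €17,054.26):
Base rate for F-779 is 17%.
F-779 has an FTA preferential rate, but origin Astistan is not Hesoria; base rate stands.
Additional duty on F-779 from Astistan: +44.1%. Applied ad valorem rate: 17% + 44.1% = 61.1%.
Duty = €17,054.26 × 61.1% = €10,420.15.
Line 2 (J-442, Farador, 1,910 kg, €269,119.00):
Base rate for J-442 is €3.17/kg.
The additional-duty order on J-442 targets Astistan, not Farador; it does not apply.
Duty = 1,910 × €3.17 = €6,054.70.
Total = €10,420.15 + €6,054.70 = €16,474.85.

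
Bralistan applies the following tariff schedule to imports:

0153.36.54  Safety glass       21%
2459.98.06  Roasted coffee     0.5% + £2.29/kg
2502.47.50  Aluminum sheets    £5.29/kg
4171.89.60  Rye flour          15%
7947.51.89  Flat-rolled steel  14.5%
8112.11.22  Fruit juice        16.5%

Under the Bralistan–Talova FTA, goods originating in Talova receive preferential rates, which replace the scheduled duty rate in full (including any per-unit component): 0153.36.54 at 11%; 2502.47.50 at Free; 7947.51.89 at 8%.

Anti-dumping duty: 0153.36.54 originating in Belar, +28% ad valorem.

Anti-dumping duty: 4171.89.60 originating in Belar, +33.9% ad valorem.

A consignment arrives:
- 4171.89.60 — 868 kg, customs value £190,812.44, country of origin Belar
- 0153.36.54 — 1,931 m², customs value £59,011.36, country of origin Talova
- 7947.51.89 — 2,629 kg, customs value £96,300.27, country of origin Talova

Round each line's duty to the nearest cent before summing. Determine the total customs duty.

Line 1 (4171.89.60, Belar, 868 kg, £190,812.44):
Base rate for 4171.89.60 is 15%.
Additional duty on 4171.89.60 from Belar: +33.9%. Applied ad valorem rate: 15% + 33.9% = 48.9%.
Duty = £190,812.44 × 48.9% = £93,307.28.
Line 2 (0153.36.54, Talova, 1,931 m², £59,011.36):
Base rate for 0153.36.54 is 21%.
Origin Talova qualifies under the Bralistan–Talova agreement and 0153.36.54 is covered: preferential rate 11% applies instead.
The additional-duty order on 0153.36.54 targets Belar, not Talova; it does not apply.
Duty = £59,011.36 × 11% = £6,491.25.
Line 3 (7947.51.89, Talova, 2,629 kg, £96,300.27):
Base rate for 7947.51.89 is 14.5%.
Origin Talova qualifies under the Bralistan–Talova agreement and 7947.51.89 is covered: preferential rate 8% applies instead.
Duty = £96,300.27 × 8% = £7,704.02.
Total = £93,307.28 + £6,491.25 + £7,704.02 = £107,502.55.

£107,502.55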